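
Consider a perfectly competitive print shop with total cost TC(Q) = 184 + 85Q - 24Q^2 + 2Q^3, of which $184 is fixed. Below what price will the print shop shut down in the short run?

$13 per unit

The firm shuts down when price falls below the minimum of average variable cost. AVC = VC/Q = 85 - 24Q + 2Q^2.
At the minimum of AVC, MC = AVC. MC = 85 - 48Q + 6Q^2; setting MC = AVC gives 4Q^2 - 24Q = 0, so Q = 6. min AVC = 13.
So the shutdown price is $13.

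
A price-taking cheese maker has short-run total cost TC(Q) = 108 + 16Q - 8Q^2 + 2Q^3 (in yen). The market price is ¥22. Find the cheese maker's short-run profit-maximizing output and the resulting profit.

AVC = 16 - 8Q + 2Q^2 has its minimum ¥8 at Q = 2; price ¥22 clears that bar, so the firm operates.
With MC = 16 - 16Q + 6Q^2, P = MC on the upward-sloping part at Q* = 3.
TR = 22·3 = 66. TC = 108 + 30 = 138. Profit = 66 − 138 = -¥72.
By producing, the firm covers all variable cost plus ¥36 of fixed cost; shutting down would lose the full ¥108.

Profit = -¥72 at Q = 3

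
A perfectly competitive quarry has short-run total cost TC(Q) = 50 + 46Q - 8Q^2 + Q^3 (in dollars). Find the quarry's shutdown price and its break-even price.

Shutdown price = min AVC. AVC = 46 - 8Q + Q^2, with vertex at Q = 4 and minimum $30.
ATC = 50/Q + 46 - 8Q + Q^2. Setting dATC/dQ = −50/Q^2 − 8 + 2Q = 0 gives Q = 5 (since 2·5^3 − 8·5^2 = 50).
min ATC = 50/5 + 46 − 8·5 + 5^2 = $41. That is the break-even price.
For $30 ≤ P < $41 the firm produces at a loss; below $30 it shuts down.

Shutdown price = $30; break-even price = $41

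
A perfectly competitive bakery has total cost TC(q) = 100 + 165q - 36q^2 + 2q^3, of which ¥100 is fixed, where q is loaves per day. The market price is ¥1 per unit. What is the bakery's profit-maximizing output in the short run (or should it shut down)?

Shut down

From TC, MC = TC'(q) = 165 - 72q + 6q^2 and AVC = VC/q = 165 - 36q + 2q^2.
The AVC parabola has its vertex at q = 36/4 = 9, where AVC = 165 - 36·9 + 2·9^2 = ¥3.
With P < min AVC (¥1 < ¥3), every unit sold adds to the loss.
The firm minimizes its loss by shutting down and losing only its fixed cost of ¥100.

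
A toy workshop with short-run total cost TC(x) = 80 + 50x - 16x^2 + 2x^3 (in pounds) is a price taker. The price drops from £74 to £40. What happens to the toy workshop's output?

Output falls from 6 to 5

MC = 50 - 32x + 6x^2; the shutdown threshold is min AVC = £18 (at x = 4).
With P = £74 above the shutdown price, P = MC gives x = 6.
At P = £40 ≥ min AVC, set P = MC: x = 5. The firm stays open but cuts output.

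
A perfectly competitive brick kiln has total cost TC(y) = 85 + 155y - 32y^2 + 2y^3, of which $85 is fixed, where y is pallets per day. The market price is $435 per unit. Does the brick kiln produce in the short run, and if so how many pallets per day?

Produce at y = 14

From TC, MC = TC'(y) = 155 - 64y + 6y^2 and AVC = VC/y = 155 - 32y + 2y^2.
The AVC parabola has its vertex at y = 32/4 = 8, where AVC = 155 - 32·8 + 2·8^2 = $27.
Since P = $435 ≥ min AVC = $27, price covers variable cost and the firm should produce.
Set P = MC: 435 = 155 - 64y + 6y^2 → -280 - 64y + 6y^2 = 0. The roots are y = -10/3 and y = 14; the profit-maximizing output is on the rising part of MC, so y* = 14.
Check: AVC at y = 14 is $99 ≤ P, so revenue covers variable cost.
Profit = P·y − TC = 435·14 − 1471 = $4619.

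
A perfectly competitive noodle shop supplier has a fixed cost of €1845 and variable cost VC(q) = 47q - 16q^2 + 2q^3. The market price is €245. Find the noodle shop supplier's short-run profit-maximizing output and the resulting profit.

Profit = -€225 at q = 9

AVC = 47 - 16q + 2q^2; min AVC = €15 at q = 4. Since P = €245 ≥ min AVC, the firm produces.
MC = 47 - 32q + 6q^2. Setting P = MC and taking the root on the rising branch gives q* = 9.
TR = 245·9 = 2205. TC = 1845 + 585 = 2430. Profit = 2205 − 2430 = -€225.
Shutting down would mean losing the fixed cost of €1845, so operating at a loss of €225 is better by €1620.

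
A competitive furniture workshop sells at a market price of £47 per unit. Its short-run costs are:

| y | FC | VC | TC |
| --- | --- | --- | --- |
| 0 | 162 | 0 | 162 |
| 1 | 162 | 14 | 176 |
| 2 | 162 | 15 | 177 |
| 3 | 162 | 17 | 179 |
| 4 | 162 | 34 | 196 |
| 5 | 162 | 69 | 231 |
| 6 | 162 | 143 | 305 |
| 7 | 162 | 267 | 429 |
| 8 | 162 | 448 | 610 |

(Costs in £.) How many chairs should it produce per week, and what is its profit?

y = 5; profit = £4

Tabulate TR − TC: y=0: -162; y=1: -129; y=2: -83; y=3: -38; y=4: -8; y=5: 4; y=6: -23; y=7: -100; y=8: -234.
Profit is maximized at y = 5. AVC there is 69/5 = £13.80 ≤ P, so producing beats shutting down (which would give -£162).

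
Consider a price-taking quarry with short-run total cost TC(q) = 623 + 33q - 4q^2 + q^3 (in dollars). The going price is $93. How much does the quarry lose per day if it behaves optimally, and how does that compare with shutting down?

Profit = -$335 at q = 6

AVC = 33 - 4q + q^2; min AVC = $29 at q = 2. Since P = $93 ≥ min AVC, the firm produces.
MC = 33 - 8q + 3q^2. Setting P = MC and taking the root on the rising branch gives q* = 6.
TR = 93·6 = 558. TC = 623 + 270 = 893. Profit = 558 − 893 = -$335.
That loss of $335 beats the $623 the firm would lose by shutting down; producing recovers $288 of fixed cost.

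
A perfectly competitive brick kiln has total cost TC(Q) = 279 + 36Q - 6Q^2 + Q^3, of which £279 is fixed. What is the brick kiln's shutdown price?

£27 per unit

The firm shuts down when price falls below the minimum of average variable cost. AVC = VC/Q = 36 - 6Q + Q^2.
At the minimum of AVC, MC = AVC. MC = 36 - 12Q + 3Q^2; setting MC = AVC gives 2Q^2 - 6Q = 0, so Q = 3. min AVC = 27.
So the shutdown price is £27.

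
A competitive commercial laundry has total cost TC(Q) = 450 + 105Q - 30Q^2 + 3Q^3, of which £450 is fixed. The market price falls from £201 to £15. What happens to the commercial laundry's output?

AVC = 105 - 30Q + 3Q^2, minimized at Q = 5 where min AVC = £30. MC = 105 - 60Q + 9Q^2.
With P = £201 above the shutdown price, P = MC gives Q = 8.
At P = £15 < min AVC = £30, price no longer covers variable cost at any output, so the firm shuts down: Q = 0.

Output falls from 8 to 0 (the firm shuts down)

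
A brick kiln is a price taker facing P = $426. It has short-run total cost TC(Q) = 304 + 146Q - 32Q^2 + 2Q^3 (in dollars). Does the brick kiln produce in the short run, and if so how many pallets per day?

Produce at Q = 14

Strip out fixed cost: VC = 146Q - 32Q^2 + 2Q^3. Then AVC = 146 - 32Q + 2Q^2 and MC = 146 - 64Q + 6Q^2.
The AVC parabola has its vertex at Q = 32/4 = 8, where AVC = 146 - 32·8 + 2·8^2 = $18.
Since P = $426 ≥ min AVC = $18, price covers variable cost and the firm should produce.
Solving P = MC: -280 - 64Q + 6Q^2 = 0 ⇒ Q = -10/3 or 14. On the upward-sloping branch, Q* = 14.
Check: AVC at Q = 14 is $90 ≤ P, so revenue covers variable cost.
Profit = P·Q − TC = 426·14 − 1564 = $4400.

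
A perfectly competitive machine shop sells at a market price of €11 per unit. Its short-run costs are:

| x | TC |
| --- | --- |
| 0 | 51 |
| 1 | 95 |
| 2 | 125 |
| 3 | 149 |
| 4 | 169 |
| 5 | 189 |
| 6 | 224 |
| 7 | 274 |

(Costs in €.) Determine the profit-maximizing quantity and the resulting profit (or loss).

x = 0 (shut down); profit = -€51

Profit at each row (π = 11x − TC): x=0: -51; x=1: -84; x=2: -103; x=3: -116; x=4: -125; x=5: -134; x=6: -158; x=7: -197.
Profit is highest at x = 0. Equivalently, the lowest AVC in the table is 138/5 ≈ €27.60 at x = 5, and P = €11 falls below it — price never covers variable cost, so the firm shuts down and loses only its fixed cost.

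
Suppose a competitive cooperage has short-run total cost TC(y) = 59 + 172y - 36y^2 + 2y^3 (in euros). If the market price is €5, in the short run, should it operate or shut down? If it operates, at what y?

Strip out fixed cost: VC = 172y - 36y^2 + 2y^3. Then AVC = 172 - 36y + 2y^2 and MC = 172 - 72y + 6y^2.
AVC is minimized where dAVC/dy = -36 + 4y = 0, at y = 9; min AVC = 172 - 36·9 + 2·9^2 = €10.
With P < min AVC (€5 < €10), every unit sold adds to the loss.
Shutting down limits the loss to fixed cost, €59.

Shut down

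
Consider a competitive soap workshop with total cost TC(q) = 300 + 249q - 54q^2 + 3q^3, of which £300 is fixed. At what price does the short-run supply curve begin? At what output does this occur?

The firm shuts down when price falls below the minimum of average variable cost. AVC = VC/q = 249 - 54q + 3q^2.
dAVC/dq = -54 + 6q = 0 gives q = 9. min AVC = 249 - 54·9 + 3·9^2 = 6.
So the shutdown price is £6.

£6 per unit, at q = 9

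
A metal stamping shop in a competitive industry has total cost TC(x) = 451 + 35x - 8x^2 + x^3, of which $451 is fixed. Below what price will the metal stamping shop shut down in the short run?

$19 per unit

The firm shuts down when price falls below the minimum of average variable cost. AVC = VC/x = 35 - 8x + x^2.
dAVC/dx = -8 + 2x = 0 gives x = 4. min AVC = 35 - 8·4 + 4^2 = 19.
For P < $19 the firm produces nothing.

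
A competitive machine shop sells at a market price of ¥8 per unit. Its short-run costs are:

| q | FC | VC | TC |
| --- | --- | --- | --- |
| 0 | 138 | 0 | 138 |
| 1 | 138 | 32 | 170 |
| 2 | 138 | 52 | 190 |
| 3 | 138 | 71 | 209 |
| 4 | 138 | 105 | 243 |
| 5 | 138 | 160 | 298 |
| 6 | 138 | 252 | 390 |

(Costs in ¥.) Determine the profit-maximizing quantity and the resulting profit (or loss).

Profit at each row (π = 8q − TC): q=0: -138; q=1: -162; q=2: -174; q=3: -185; q=4: -211; q=5: -258; q=6: -342.
Profit is highest at q = 0. Equivalently, the lowest AVC in the table is 71/3 ≈ ¥23.67 at q = 3, and P = ¥8 falls below it — price never covers variable cost, so the firm shuts down and loses only its fixed cost.

q = 0 (shut down); profit = -¥138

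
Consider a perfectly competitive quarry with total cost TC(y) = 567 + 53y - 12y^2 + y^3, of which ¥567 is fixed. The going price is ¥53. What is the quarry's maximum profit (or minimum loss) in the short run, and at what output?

Profit = -¥311 at y = 8

AVC = 53 - 12y + y^2; min AVC = ¥17 at y = 6. Since P = ¥53 ≥ min AVC, the firm produces.
With MC = 53 - 24y + 3y^2, P = MC on the upward-sloping part at y* = 8.
TR = 53·8 = 424. TC = 567 + 168 = 735. Profit = 424 − 735 = -¥311.
By producing, the firm covers all variable cost plus ¥256 of fixed cost; shutting down would lose the full ¥567.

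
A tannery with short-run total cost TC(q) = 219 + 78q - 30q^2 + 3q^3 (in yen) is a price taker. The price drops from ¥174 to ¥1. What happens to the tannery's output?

MC = 78 - 60q + 9q^2; the shutdown threshold is min AVC = ¥3 (at q = 5).
With P = ¥174 above the shutdown price, P = MC gives q = 8.
At P = ¥1 < min AVC = ¥3, price no longer covers variable cost at any output, so the firm shuts down: q = 0.

Output falls from 8 to 0 (the firm shuts down)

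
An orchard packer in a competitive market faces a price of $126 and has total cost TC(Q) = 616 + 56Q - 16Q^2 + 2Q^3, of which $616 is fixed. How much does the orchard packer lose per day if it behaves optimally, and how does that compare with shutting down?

AVC = 56 - 16Q + 2Q^2 has its minimum $24 at Q = 4; price $126 clears that bar, so the firm operates.
With MC = 56 - 32Q + 6Q^2, P = MC on the upward-sloping part at Q* = 7.
TR = 126·7 = 882. TC = 616 + 294 = 910. Profit = 882 − 910 = -$28.
By producing, the firm covers all variable cost plus $588 of fixed cost; shutting down would lose the full $616.

Profit = -$28 at Q = 7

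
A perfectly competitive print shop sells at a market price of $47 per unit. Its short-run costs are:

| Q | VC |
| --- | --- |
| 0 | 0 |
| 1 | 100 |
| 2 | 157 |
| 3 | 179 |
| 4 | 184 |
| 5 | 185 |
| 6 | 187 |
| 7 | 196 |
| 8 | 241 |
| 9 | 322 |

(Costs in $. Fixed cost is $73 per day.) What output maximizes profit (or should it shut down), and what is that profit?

Q = 8; profit = $62

Compute π = P·Q − TC at each output: Q=0: -73; Q=1: -126; Q=2: -136; Q=3: -111; Q=4: -69; Q=5: -23; Q=6: 22; Q=7: 60; Q=8: 62; Q=9: 28.
Profit is maximized at Q = 8. AVC there is 241/8 = $30.12 ≤ P, so producing beats shutting down (which would give -$73).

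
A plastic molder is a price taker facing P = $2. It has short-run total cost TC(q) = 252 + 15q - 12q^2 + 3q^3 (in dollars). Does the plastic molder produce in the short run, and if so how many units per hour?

Shut down

Variable cost is VC = 15q - 12q^2 + 3q^3, so AVC = VC/q = 15 - 12q + 3q^2 and MC = dTC/dq = 15 - 24q + 9q^2.
AVC is minimized where dAVC/dq = -12 + 6q = 0, at q = 2; min AVC = 15 - 12·2 + 3·2^2 = $3.
Since P = $2 < min AVC = $3, price fails to cover variable cost at any output.
Shutting down limits the loss to fixed cost, $252.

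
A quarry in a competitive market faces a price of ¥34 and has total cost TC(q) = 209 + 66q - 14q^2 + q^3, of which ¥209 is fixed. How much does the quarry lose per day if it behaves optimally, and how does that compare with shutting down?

Profit = -¥81 at q = 8

AVC = 66 - 14q + q^2; min AVC = ¥17 at q = 7. Since P = ¥34 ≥ min AVC, the firm produces.
With MC = 66 - 28q + 3q^2, P = MC on the upward-sloping part at q* = 8.
TR = 34·8 = 272. TC = 209 + 144 = 353. Profit = 272 − 353 = -¥81.
Shutting down would mean losing the fixed cost of ¥209, so operating at a loss of ¥81 is better by ¥128.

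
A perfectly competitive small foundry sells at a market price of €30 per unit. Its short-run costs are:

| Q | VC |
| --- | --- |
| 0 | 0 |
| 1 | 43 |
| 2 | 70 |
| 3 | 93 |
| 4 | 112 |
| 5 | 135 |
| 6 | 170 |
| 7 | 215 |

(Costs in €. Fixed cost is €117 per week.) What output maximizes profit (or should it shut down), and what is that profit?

Q = 5; profit = -€102

Profit at each row (π = 30Q − TC): Q=0: -117; Q=1: -130; Q=2: -127; Q=3: -120; Q=4: -109; Q=5: -102; Q=6: -107; Q=7: -122.
Profit is maximized at Q = 5. AVC there is 135/5 = €27 ≤ P, so producing beats shutting down (which would give -€117).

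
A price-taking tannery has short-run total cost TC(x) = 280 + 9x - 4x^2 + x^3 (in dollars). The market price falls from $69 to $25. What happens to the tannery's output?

Output falls from 6 to 4

AVC = 9 - 4x + x^2, minimized at x = 2 where min AVC = $5. MC = 9 - 8x + 3x^2.
At P = $69 ≥ min AVC, set P = MC on the rising branch: x = 6.
At P = $25 ≥ min AVC, set P = MC: x = 4. The firm stays open but cuts output.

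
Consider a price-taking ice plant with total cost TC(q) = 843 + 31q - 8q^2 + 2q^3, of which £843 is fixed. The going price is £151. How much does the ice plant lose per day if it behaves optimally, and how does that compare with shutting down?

AVC = 31 - 8q + 2q^2; min AVC = £23 at q = 2. Since P = £151 ≥ min AVC, the firm produces.
With MC = 31 - 16q + 6q^2, P = MC on the upward-sloping part at q* = 6.
TR = 151·6 = 906. TC = 843 + 330 = 1173. Profit = 906 − 1173 = -£267.
By producing, the firm covers all variable cost plus £576 of fixed cost; shutting down would lose the full £843.

Profit = -£267 at q = 6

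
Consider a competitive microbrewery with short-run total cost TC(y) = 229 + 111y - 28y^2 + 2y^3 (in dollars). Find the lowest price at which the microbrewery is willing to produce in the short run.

$13 per unit

The shutdown price is the minimum of AVC. VC = 111y - 28y^2 + 2y^3, so AVC = 111 - 28y + 2y^2.
At the minimum of AVC, MC = AVC. MC = 111 - 56y + 6y^2; setting MC = AVC gives 4y^2 - 28y = 0, so y = 7. min AVC = 13.
So the shutdown price is $13.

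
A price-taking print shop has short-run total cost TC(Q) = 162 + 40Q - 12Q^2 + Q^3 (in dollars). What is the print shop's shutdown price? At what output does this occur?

$4 per unit, at Q = 6

Short-run supply begins at min AVC. From VC = 40Q - 12Q^2 + Q^3, AVC = 40 - 12Q + Q^2.
At the minimum of AVC, MC = AVC. MC = 40 - 24Q + 3Q^2; setting MC = AVC gives 2Q^2 - 12Q = 0, so Q = 6. min AVC = 4.
The firm shuts down for any P below $4.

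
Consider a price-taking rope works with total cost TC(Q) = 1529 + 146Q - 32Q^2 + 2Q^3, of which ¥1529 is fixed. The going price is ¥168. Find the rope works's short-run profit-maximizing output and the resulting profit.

AVC = 146 - 32Q + 2Q^2; min AVC = ¥18 at Q = 8. Since P = ¥168 ≥ min AVC, the firm produces.
With MC = 146 - 64Q + 6Q^2, P = MC on the upward-sloping part at Q* = 11.
TR = 168·11 = 1848. TC = 1529 + 396 = 1925. Profit = 1848 − 1925 = -¥77.
That loss of ¥77 beats the ¥1529 the firm would lose by shutting down; producing recovers ¥1452 of fixed cost.

Profit = -¥77 at Q = 11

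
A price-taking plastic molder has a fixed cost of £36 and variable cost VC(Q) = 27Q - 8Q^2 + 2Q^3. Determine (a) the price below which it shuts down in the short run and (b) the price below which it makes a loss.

Shutdown price = £19; break-even price = £33

AVC = 27 - 8Q + 2Q^2; minimized at Q = 2, giving min AVC = £19. That is the shutdown price.
ATC = 36/Q + 27 - 8Q + 2Q^2. Setting dATC/dQ = −36/Q^2 − 8 + 4Q = 0 gives Q = 3 (since 4·3^3 − 8·3^2 = 36).
min ATC = 36/3 + 27 − 8·3 + 2·3^2 = £33. That is the break-even price.
Between these two prices the firm operates at a loss; above £33 it earns a profit.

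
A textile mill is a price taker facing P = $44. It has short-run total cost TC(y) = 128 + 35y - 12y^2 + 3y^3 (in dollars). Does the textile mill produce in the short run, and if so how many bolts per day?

From TC, MC = TC'(y) = 35 - 24y + 9y^2 and AVC = VC/y = 35 - 12y + 3y^2.
The AVC parabola has its vertex at y = 12/6 = 2, where AVC = 35 - 12·2 + 3·2^2 = $23.
Since P = $44 ≥ min AVC = $23, price covers variable cost and the firm should produce.
P = MC gives -9 - 24y + 9y^2 = 0, with roots -1/3 and 3. Take the larger (rising MC): y* = 3.
Check: AVC at y = 3 is $26 ≤ P, so revenue covers variable cost.
Profit = P·y − TC = 44·3 − 206 = -$74, a loss, but smaller than the $128 fixed cost the firm would lose by shutting down.

Produce at y = 3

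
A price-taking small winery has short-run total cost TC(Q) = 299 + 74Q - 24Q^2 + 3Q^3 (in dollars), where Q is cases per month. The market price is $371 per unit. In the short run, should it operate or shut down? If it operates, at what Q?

Produce at Q = 9

Strip out fixed cost: VC = 74Q - 24Q^2 + 3Q^3. Then AVC = 74 - 24Q + 3Q^2 and MC = 74 - 48Q + 9Q^2.
The AVC parabola has its vertex at Q = 24/6 = 4, where AVC = 74 - 24·4 + 3·4^2 = $26.
P = $371 exceeds min AVC = $26, so the firm stays open.
Solving P = MC: -297 - 48Q + 9Q^2 = 0 ⇒ Q = -11/3 or 9. On the upward-sloping branch, Q* = 9.
Check: AVC at Q = 9 is $101 ≤ P, so revenue covers variable cost.
Profit = P·Q − TC = 371·9 − 1208 = $2131.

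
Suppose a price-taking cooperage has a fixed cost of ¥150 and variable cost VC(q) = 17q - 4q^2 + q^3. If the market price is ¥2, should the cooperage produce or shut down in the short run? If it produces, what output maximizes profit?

Shut down

Variable cost is VC = 17q - 4q^2 + q^3, so AVC = VC/q = 17 - 4q + q^2 and MC = dTC/dq = 17 - 8q + 3q^2.
AVC is minimized where dAVC/dq = -4 + 2q = 0, at q = 2; min AVC = 17 - 4·2 + 2^2 = ¥13.
With P < min AVC (¥2 < ¥13), every unit sold adds to the loss.
The firm minimizes its loss by shutting down and losing only its fixed cost of ¥150.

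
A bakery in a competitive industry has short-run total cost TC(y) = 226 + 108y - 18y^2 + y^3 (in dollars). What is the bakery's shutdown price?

$27 per unit

The firm shuts down when price falls below the minimum of average variable cost. AVC = VC/y = 108 - 18y + y^2.
dAVC/dy = -18 + 2y = 0 gives y = 9. min AVC = 108 - 18·9 + 9^2 = 27.
So the shutdown price is $27.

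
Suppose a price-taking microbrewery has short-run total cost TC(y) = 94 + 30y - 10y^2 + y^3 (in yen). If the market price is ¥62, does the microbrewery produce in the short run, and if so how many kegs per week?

Produce at y = 8

Variable cost is VC = 30y - 10y^2 + y^3, so AVC = VC/y = 30 - 10y + y^2 and MC = dTC/dy = 30 - 20y + 3y^2.
AVC is minimized where dAVC/dy = -10 + 2y = 0, at y = 5; min AVC = 30 - 10·5 + 5^2 = ¥5.
P = ¥62 exceeds min AVC = ¥5, so the firm stays open.
P = MC gives -32 - 20y + 3y^2 = 0, with roots -4/3 and 8. Take the larger (rising MC): y* = 8.
Check: AVC at y = 8 is ¥14 ≤ P, so revenue covers variable cost.
Profit = P·y − TC = 62·8 − 206 = ¥290.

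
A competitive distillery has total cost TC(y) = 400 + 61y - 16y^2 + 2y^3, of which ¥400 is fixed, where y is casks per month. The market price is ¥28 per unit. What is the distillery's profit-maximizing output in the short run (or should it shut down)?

Variable cost is VC = 61y - 16y^2 + 2y^3, so AVC = VC/y = 61 - 16y + 2y^2 and MC = dTC/dy = 61 - 32y + 6y^2.
AVC is minimized where dAVC/dy = -16 + 4y = 0, at y = 4; min AVC = 61 - 16·4 + 2·4^2 = ¥29.
With P < min AVC (¥28 < ¥29), every unit sold adds to the loss.
The firm minimizes its loss by shutting down and losing only its fixed cost of ¥400.

Shut down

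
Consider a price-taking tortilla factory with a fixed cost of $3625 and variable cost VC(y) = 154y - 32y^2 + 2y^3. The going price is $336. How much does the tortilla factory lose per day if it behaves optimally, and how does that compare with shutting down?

Profit = -$245 at y = 13

AVC = 154 - 32y + 2y^2 has its minimum $26 at y = 8; price $336 clears that bar, so the firm operates.
MC = 154 - 64y + 6y^2. Setting P = MC and taking the root on the rising branch gives y* = 13.
TR = 336·13 = 4368. TC = 3625 + 988 = 4613. Profit = 4368 − 4613 = -$245.
By producing, the firm covers all variable cost plus $3380 of fixed cost; shutting down would lose the full $3625.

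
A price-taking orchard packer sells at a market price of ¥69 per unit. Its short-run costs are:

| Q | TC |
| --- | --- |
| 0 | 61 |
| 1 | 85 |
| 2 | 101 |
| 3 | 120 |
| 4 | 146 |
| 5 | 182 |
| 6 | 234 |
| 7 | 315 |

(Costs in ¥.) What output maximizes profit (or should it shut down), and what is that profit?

Profit at each row (π = 69Q − TC): Q=0: -61; Q=1: -16; Q=2: 37; Q=3: 87; Q=4: 130; Q=5: 163; Q=6: 180; Q=7: 168.
Profit is maximized at Q = 6. AVC there is 173/6 = ¥28.83 ≤ P, so producing beats shutting down (which would give -¥61).

Q = 6; profit = ¥180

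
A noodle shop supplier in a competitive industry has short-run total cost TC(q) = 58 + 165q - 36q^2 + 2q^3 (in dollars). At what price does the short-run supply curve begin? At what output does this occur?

$3 per unit, at q = 9

The shutdown price is the minimum of AVC. VC = 165q - 36q^2 + 2q^3, so AVC = 165 - 36q + 2q^2.
At the minimum of AVC, MC = AVC. MC = 165 - 72q + 6q^2; setting MC = AVC gives 4q^2 - 36q = 0, so q = 9. min AVC = 3.
So the shutdown price is $3.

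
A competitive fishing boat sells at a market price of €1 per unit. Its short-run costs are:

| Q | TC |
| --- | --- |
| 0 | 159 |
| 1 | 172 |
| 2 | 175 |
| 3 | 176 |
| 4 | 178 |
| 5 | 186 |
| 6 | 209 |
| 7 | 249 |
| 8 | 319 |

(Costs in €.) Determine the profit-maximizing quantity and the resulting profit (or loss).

Profit at each row (π = 1Q − TC): Q=0: -159; Q=1: -171; Q=2: -173; Q=3: -173; Q=4: -174; Q=5: -181; Q=6: -203; Q=7: -242; Q=8: -311.
Profit is highest at Q = 0. Equivalently, the lowest AVC in the table is 19/4 ≈ €4.75 at Q = 4, and P = €1 falls below it — price never covers variable cost, so the firm shuts down and loses only its fixed cost.

Q = 0 (shut down); profit = -€159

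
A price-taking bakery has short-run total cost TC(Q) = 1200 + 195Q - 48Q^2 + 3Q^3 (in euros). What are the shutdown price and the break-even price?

Shutdown price = €3; break-even price = €135

Shutdown price = min AVC. AVC = 195 - 48Q + 3Q^2, with vertex at Q = 8 and minimum €3.
ATC = 1200/Q + 195 - 48Q + 3Q^2. Setting dATC/dQ = −1200/Q^2 − 48 + 6Q = 0 gives Q = 10 (since 6·10^3 − 48·10^2 = 1200).
min ATC = 1200/10 + 195 − 48·10 + 3·10^2 = €135. That is the break-even price.
For €3 ≤ P < €135 the firm produces at a loss; below €3 it shuts down.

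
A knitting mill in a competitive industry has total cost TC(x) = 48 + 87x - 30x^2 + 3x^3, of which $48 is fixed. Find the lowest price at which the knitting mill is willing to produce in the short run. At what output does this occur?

Short-run supply begins at min AVC. From VC = 87x - 30x^2 + 3x^3, AVC = 87 - 30x + 3x^2.
dAVC/dx = -30 + 6x = 0 gives x = 5. min AVC = 87 - 30·5 + 3·5^2 = 12.
The firm shuts down for any P below $12.

$12 per unit, at x = 5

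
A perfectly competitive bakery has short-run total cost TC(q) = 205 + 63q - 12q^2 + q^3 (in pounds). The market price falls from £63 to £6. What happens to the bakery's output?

Output falls from 8 to 0 (the firm shuts down)

AVC = 63 - 12q + q^2, minimized at q = 6 where min AVC = £27. MC = 63 - 24q + 3q^2.
At P = £63 ≥ min AVC, set P = MC on the rising branch: q = 8.
At P = £6 < min AVC = £27, price no longer covers variable cost at any output, so the firm shuts down: q = 0.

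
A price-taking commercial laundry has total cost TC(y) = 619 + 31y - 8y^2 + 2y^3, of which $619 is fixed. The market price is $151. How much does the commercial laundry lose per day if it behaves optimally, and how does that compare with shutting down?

Profit = -$43 at y = 6

AVC = 31 - 8y + 2y^2 has its minimum $23 at y = 2; price $151 clears that bar, so the firm operates.
MC = 31 - 16y + 6y^2. Setting P = MC and taking the root on the rising branch gives y* = 6.
TR = 151·6 = 906. TC = 619 + 330 = 949. Profit = 906 − 949 = -$43.
By producing, the firm covers all variable cost plus $576 of fixed cost; shutting down would lose the full $619.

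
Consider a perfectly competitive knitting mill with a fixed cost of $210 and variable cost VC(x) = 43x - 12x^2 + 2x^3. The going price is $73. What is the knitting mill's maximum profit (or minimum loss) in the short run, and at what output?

Profit = -$10 at x = 5

AVC = 43 - 12x + 2x^2; min AVC = $25 at x = 3. Since P = $73 ≥ min AVC, the firm produces.
MC = 43 - 24x + 6x^2. Setting P = MC and taking the root on the rising branch gives x* = 5.
TR = 73·5 = 365. TC = 210 + 165 = 375. Profit = 365 − 375 = -$10.
Shutting down would mean losing the fixed cost of $210, so operating at a loss of $10 is better by $200.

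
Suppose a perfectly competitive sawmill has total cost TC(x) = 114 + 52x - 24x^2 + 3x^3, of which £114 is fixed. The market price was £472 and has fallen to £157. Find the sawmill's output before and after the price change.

Output falls from 10 to 7

MC = 52 - 48x + 9x^2; the shutdown threshold is min AVC = £4 (at x = 4).
With P = £472 above the shutdown price, P = MC gives x = 10.
At P = £157 ≥ min AVC, set P = MC: x = 7. The firm stays open but cuts output.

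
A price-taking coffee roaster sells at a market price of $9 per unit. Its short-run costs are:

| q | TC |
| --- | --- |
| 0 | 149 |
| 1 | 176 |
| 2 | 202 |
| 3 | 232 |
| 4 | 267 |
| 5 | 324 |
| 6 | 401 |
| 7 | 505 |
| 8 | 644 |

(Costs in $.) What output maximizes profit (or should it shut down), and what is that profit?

q = 0 (shut down); profit = -$149

Tabulate TR − TC: q=0: -149; q=1: -167; q=2: -184; q=3: -205; q=4: -231; q=5: -279; q=6: -347; q=7: -442; q=8: -572.
Profit is highest at q = 0. Equivalently, the lowest AVC in the table is 53/2 ≈ $26.50 at q = 2, and P = $9 falls below it — price never covers variable cost, so the firm shuts down and loses only its fixed cost.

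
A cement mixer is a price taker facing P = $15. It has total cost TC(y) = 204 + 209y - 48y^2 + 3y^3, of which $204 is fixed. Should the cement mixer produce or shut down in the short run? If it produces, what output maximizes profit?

Shut down

Strip out fixed cost: VC = 209y - 48y^2 + 3y^3. Then AVC = 209 - 48y + 3y^2 and MC = 209 - 96y + 9y^2.
AVC hits its minimum where MC = AVC, at y = 8, giving min AVC = 209 - 48·8 + 3·8^2 = $17.
Since P = $15 < min AVC = $17, price fails to cover variable cost at any output.
The firm minimizes its loss by shutting down and losing only its fixed cost of $204.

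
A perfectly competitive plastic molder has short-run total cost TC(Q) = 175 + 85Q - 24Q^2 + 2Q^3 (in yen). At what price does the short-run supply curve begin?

The shutdown price is the minimum of AVC. VC = 85Q - 24Q^2 + 2Q^3, so AVC = 85 - 24Q + 2Q^2.
At the minimum of AVC, MC = AVC. MC = 85 - 48Q + 6Q^2; setting MC = AVC gives 4Q^2 - 24Q = 0, so Q = 6. min AVC = 13.
So the shutdown price is ¥13.

¥13 per unit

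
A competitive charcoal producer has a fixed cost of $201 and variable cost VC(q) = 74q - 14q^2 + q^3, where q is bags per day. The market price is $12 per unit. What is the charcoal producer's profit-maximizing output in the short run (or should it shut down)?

Shut down

Variable cost is VC = 74q - 14q^2 + q^3, so AVC = VC/q = 74 - 14q + q^2 and MC = dTC/dq = 74 - 28q + 3q^2.
AVC hits its minimum where MC = AVC, at q = 7, giving min AVC = 74 - 14·7 + 7^2 = $25.
Since P = $12 < min AVC = $25, price fails to cover variable cost at any output.
Best response: produce nothing and absorb the $201 fixed cost.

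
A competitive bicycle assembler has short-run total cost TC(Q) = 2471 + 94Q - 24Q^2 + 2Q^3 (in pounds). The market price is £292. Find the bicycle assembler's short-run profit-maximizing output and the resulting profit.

AVC = 94 - 24Q + 2Q^2; min AVC = £22 at Q = 6. Since P = £292 ≥ min AVC, the firm produces.
With MC = 94 - 48Q + 6Q^2, P = MC on the upward-sloping part at Q* = 11.
TR = 292·11 = 3212. TC = 2471 + 792 = 3263. Profit = 3212 − 3263 = -£51.
That loss of £51 beats the £2471 the firm would lose by shutting down; producing recovers £2420 of fixed cost.

Profit = -£51 at Q = 11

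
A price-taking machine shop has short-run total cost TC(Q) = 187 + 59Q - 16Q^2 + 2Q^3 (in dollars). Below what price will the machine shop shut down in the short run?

$27 per unit

Short-run supply begins at min AVC. From VC = 59Q - 16Q^2 + 2Q^3, AVC = 59 - 16Q + 2Q^2.
dAVC/dQ = -16 + 4Q = 0 gives Q = 4. min AVC = 59 - 16·4 + 2·4^2 = 27.
So the shutdown price is $27.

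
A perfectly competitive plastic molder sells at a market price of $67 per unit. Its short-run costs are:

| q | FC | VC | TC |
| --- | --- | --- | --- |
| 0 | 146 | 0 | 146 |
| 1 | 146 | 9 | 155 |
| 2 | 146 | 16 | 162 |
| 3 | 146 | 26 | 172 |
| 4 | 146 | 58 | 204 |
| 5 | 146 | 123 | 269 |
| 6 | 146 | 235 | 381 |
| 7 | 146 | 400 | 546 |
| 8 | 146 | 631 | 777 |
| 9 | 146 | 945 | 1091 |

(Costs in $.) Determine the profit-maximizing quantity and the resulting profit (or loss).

q = 5; profit = $66

Profit at each row (π = 67q − TC): q=0: -146; q=1: -88; q=2: -28; q=3: 29; q=4: 64; q=5: 66; q=6: 21; q=7: -77; q=8: -241; q=9: -488.
Profit is maximized at q = 5. AVC there is 123/5 = $24.60 ≤ P, so producing beats shutting down (which would give -$146).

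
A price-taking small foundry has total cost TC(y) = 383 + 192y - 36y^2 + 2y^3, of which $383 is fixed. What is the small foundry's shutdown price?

$30 per unit

Short-run supply begins at min AVC. From VC = 192y - 36y^2 + 2y^3, AVC = 192 - 36y + 2y^2.
At the minimum of AVC, MC = AVC. MC = 192 - 72y + 6y^2; setting MC = AVC gives 4y^2 - 36y = 0, so y = 9. min AVC = 30.
So the shutdown price is $30.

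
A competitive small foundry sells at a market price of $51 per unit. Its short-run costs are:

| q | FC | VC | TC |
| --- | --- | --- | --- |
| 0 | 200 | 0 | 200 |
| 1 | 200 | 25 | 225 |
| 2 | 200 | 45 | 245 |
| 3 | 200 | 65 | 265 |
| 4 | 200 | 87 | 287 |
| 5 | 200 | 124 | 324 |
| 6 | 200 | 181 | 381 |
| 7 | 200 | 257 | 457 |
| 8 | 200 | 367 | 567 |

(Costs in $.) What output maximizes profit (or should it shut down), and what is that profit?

q = 5; profit = -$69

Compute π = P·q − TC at each output: q=0: -200; q=1: -174; q=2: -143; q=3: -112; q=4: -83; q=5: -69; q=6: -75; q=7: -100; q=8: -159.
Profit is maximized at q = 5. AVC there is 124/5 = $24.80 ≤ P, so producing beats shutting down (which would give -$200).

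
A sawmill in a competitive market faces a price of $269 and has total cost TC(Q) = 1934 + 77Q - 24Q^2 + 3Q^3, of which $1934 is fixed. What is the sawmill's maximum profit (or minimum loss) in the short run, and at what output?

AVC = 77 - 24Q + 3Q^2; min AVC = $29 at Q = 4. Since P = $269 ≥ min AVC, the firm produces.
With MC = 77 - 48Q + 9Q^2, P = MC on the upward-sloping part at Q* = 8.
TR = 269·8 = 2152. TC = 1934 + 616 = 2550. Profit = 2152 − 2550 = -$398.
Shutting down would mean losing the fixed cost of $1934, so operating at a loss of $398 is better by $1536.

Profit = -$398 at Q = 8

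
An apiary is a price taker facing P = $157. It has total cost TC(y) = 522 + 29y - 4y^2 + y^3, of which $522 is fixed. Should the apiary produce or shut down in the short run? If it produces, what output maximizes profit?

Produce at y = 8

From TC, MC = TC'(y) = 29 - 8y + 3y^2 and AVC = VC/y = 29 - 4y + y^2.
AVC is minimized where dAVC/dy = -4 + 2y = 0, at y = 2; min AVC = 29 - 4·2 + 2^2 = $25.
Because $157 ≥ $25, revenue can cover variable cost; the firm operates.
Solving P = MC: -128 - 8y + 3y^2 = 0 ⇒ y = -16/3 or 8. On the upward-sloping branch, y* = 8.
Check: AVC at y = 8 is $61 ≤ P, so revenue covers variable cost.
Profit = P·y − TC = 157·8 − 1010 = $246.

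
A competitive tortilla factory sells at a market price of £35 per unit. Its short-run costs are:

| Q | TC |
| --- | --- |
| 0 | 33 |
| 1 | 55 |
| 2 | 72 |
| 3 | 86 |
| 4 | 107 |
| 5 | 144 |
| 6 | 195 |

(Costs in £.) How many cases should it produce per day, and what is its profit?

Compute π = P·Q − TC at each output: Q=0: -33; Q=1: -20; Q=2: -2; Q=3: 19; Q=4: 33; Q=5: 31; Q=6: 15.
Profit is maximized at Q = 4. AVC there is 74/4 = £18.50 ≤ P, so producing beats shutting down (which would give -£33).

Q = 4; profit = £33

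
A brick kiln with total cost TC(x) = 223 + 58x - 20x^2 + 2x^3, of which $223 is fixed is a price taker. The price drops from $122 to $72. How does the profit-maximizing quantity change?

MC = 58 - 40x + 6x^2; the shutdown threshold is min AVC = $8 (at x = 5).
With P = $122 above the shutdown price, P = MC gives x = 8.
At P = $72 ≥ min AVC, set P = MC: x = 7. The firm stays open but cuts output.

Output falls from 8 to 7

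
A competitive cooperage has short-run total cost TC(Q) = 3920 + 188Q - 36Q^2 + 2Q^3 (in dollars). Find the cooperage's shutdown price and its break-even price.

Shutdown price = $26; break-even price = $356

Shutdown price = min AVC. AVC = 188 - 36Q + 2Q^2, with vertex at Q = 9 and minimum $26.
ATC = 3920/Q + 188 - 36Q + 2Q^2. Setting dATC/dQ = −3920/Q^2 − 36 + 4Q = 0 gives Q = 14 (since 4·14^3 − 36·14^2 = 3920).
min ATC = 3920/14 + 188 − 36·14 + 2·14^2 = $356. That is the break-even price.
For $26 ≤ P < $356 the firm produces at a loss; below $26 it shuts down.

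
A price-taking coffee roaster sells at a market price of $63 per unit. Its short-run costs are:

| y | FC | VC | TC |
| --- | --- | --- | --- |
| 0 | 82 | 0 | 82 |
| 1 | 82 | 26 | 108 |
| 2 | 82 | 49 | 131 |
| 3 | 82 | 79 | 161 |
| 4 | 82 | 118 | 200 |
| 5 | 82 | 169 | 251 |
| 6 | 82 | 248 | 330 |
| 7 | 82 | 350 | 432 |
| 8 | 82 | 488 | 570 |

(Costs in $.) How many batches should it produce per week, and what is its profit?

Compute π = P·y − TC at each output: y=0: -82; y=1: -45; y=2: -5; y=3: 28; y=4: 52; y=5: 64; y=6: 48; y=7: 9; y=8: -66.
Profit is maximized at y = 5. AVC there is 169/5 = $33.80 ≤ P, so producing beats shutting down (which would give -$82).

y = 5; profit = $64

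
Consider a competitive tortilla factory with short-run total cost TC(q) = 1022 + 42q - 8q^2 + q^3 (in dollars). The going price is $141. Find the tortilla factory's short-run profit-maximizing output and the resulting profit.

Profit = -$212 at q = 9

AVC = 42 - 8q + q^2 has its minimum $26 at q = 4; price $141 clears that bar, so the firm operates.
With MC = 42 - 16q + 3q^2, P = MC on the upward-sloping part at q* = 9.
TR = 141·9 = 1269. TC = 1022 + 459 = 1481. Profit = 1269 − 1481 = -$212.
By producing, the firm covers all variable cost plus $810 of fixed cost; shutting down would lose the full $1022.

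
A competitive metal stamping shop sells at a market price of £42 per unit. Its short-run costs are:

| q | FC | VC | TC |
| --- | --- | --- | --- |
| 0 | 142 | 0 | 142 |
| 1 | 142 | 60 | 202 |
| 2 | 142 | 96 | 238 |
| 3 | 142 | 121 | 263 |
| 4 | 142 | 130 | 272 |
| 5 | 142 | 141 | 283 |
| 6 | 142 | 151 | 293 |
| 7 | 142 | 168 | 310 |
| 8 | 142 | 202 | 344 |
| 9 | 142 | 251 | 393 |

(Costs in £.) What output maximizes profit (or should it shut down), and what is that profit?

Compute π = P·q − TC at each output: q=0: -142; q=1: -160; q=2: -154; q=3: -137; q=4: -104; q=5: -73; q=6: -41; q=7: -16; q=8: -8; q=9: -15.
Profit is maximized at q = 8. AVC there is 202/8 = £25.25 ≤ P, so producing beats shutting down (which would give -£142).

q = 8; profit = -£8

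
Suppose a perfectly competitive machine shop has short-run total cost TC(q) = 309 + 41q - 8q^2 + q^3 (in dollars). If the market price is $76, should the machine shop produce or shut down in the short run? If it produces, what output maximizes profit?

Produce at q = 7

From TC, MC = TC'(q) = 41 - 16q + 3q^2 and AVC = VC/q = 41 - 8q + q^2.
The AVC parabola has its vertex at q = 8/2 = 4, where AVC = 41 - 8·4 + 4^2 = $25.
P = $76 exceeds min AVC = $25, so the firm stays open.
P = MC gives -35 - 16q + 3q^2 = 0, with roots -5/3 and 7. Take the larger (rising MC): q* = 7.
Check: AVC at q = 7 is $34 ≤ P, so revenue covers variable cost.
Profit = P·q − TC = 76·7 − 547 = -$15, a loss, but smaller than the $309 fixed cost the firm would lose by shutting down.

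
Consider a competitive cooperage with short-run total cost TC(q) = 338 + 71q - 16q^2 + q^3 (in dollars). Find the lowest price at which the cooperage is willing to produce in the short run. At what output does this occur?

Short-run supply begins at min AVC. From VC = 71q - 16q^2 + q^3, AVC = 71 - 16q + q^2.
At the minimum of AVC, MC = AVC. MC = 71 - 32q + 3q^2; setting MC = AVC gives 2q^2 - 16q = 0, so q = 8. min AVC = 7.
For P < $7 the firm produces nothing.

$7 per unit, at q = 8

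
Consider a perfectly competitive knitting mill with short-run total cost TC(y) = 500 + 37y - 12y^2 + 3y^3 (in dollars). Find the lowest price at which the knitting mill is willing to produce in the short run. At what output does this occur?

The shutdown price is the minimum of AVC. VC = 37y - 12y^2 + 3y^3, so AVC = 37 - 12y + 3y^2.
dAVC/dy = -12 + 6y = 0 gives y = 2. min AVC = 37 - 12·2 + 3·2^2 = 25.
The firm shuts down for any P below $25.

$25 per unit, at y = 2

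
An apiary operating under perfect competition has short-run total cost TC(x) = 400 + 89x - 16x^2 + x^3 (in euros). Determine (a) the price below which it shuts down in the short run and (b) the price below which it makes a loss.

Shutdown price = min AVC. AVC = 89 - 16x + x^2, with vertex at x = 8 and minimum €25.
ATC = 400/x + 89 - 16x + x^2. Setting dATC/dx = −400/x^2 − 16 + 2x = 0 gives x = 10 (since 2·10^3 − 16·10^2 = 400).
min ATC = 400/10 + 89 − 16·10 + 10^2 = €69. That is the break-even price.
For €25 ≤ P < €69 the firm produces at a loss; below €25 it shuts down.

Shutdown price = €25; break-even price = €69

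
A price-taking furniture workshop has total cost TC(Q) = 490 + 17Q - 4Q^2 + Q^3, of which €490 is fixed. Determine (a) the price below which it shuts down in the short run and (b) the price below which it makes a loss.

Shutdown price = €13; break-even price = €108

AVC = 17 - 4Q + Q^2; minimized at Q = 2, giving min AVC = €13. That is the shutdown price.
ATC = 490/Q + 17 - 4Q + Q^2. Setting dATC/dQ = −490/Q^2 − 4 + 2Q = 0 gives Q = 7 (since 2·7^3 − 4·7^2 = 490).
min ATC = 490/7 + 17 − 4·7 + 7^2 = €108. That is the break-even price.
Between these two prices the firm operates at a loss; above €108 it earns a profit.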